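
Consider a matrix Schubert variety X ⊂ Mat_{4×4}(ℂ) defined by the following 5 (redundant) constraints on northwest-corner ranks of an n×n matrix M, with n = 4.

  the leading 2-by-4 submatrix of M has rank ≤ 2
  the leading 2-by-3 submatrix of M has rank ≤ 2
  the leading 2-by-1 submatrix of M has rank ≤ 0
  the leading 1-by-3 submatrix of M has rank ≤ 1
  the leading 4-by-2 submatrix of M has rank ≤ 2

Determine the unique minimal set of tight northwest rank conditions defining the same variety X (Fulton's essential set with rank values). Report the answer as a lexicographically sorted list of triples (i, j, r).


Reconstructing r_w from the 5 given conditions:

  i=1: 0  1  1  1
  i=2: 0  1  2  2
  i=3: 1  2  3  3
  i=4: 1  2  3  4

so w = (2, 3, 1, 4).

Rothe diagram D(w) (2 cells), 1 SE-corner (essential condition):

[(2, 1, 0)]


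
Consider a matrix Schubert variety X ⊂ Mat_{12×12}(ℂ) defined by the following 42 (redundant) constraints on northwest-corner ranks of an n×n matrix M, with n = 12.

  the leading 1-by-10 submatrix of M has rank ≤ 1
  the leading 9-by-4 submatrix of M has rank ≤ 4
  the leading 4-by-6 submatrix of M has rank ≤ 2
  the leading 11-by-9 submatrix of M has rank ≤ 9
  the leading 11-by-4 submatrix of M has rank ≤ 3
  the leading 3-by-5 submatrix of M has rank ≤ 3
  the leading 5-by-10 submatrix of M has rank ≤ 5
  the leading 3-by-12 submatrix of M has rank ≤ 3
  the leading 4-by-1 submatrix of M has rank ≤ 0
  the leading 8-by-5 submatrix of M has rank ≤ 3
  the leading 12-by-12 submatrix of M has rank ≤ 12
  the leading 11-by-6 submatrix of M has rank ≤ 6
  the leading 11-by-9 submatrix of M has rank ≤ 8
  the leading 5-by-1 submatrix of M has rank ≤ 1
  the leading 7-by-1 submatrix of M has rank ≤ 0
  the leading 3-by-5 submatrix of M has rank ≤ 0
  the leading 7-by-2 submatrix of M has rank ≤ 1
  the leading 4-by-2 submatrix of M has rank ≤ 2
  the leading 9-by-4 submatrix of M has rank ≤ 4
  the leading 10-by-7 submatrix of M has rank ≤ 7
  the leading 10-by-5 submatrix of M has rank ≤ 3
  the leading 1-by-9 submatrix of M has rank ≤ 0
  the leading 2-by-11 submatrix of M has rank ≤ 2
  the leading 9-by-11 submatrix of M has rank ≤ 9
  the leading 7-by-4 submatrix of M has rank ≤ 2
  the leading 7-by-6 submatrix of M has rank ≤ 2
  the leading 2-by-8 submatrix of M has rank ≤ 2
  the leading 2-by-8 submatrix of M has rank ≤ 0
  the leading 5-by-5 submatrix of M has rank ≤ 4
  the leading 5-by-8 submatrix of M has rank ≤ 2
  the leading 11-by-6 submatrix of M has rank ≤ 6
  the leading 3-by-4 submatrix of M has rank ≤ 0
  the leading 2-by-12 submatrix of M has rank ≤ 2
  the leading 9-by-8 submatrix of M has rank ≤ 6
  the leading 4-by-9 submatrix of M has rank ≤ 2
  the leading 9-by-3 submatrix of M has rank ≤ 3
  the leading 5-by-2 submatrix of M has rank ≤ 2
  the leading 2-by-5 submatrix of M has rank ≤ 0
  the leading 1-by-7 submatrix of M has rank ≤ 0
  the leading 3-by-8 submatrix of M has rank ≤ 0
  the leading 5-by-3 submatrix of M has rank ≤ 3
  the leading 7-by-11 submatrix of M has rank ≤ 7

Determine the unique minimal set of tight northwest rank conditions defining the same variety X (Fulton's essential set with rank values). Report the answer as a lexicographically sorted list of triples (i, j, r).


The tightest implied rank at each (i,j), from the 42 conditions:

  row 1: 0 | 0 | 0 | 0 | 0 | 0 | 0 | 0 | 0 | 1 | 1 | 1
  row 2: 0 | 0 | 0 | 0 | 0 | 0 | 0 | 0 | 1 | 2 | 2 | 2
  row 3: 0 | 0 | 0 | 0 | 0 | 0 | 0 | 0 | 1 | 2 | 3 | 3
  row 4: 0 | 1 | 1 | 1 | 1 | 1 | 1 | 1 | 2 | 3 | 4 | 4
  row 5: 0 | 1 | 2 | 2 | 2 | 2 | 2 | 2 | 3 | 4 | 5 | 5
  row 6: 0 | 1 | 2 | 2 | 2 | 2 | 3 | 3 | 4 | 5 | 6 | 6
  row 7: 0 | 1 | 2 | 2 | 2 | 2 | 3 | 4 | 5 | 6 | 7 | 7
  row 8: 1 | 2 | 3 | 3 | 3 | 3 | 4 | 5 | 6 | 7 | 8 | 8
  row 9: 1 | 2 | 3 | 3 | 3 | 4 | 5 | 6 | 7 | 8 | 9 | 9
  row 10: 1 | 2 | 3 | 3 | 3 | 4 | 5 | 6 | 7 | 8 | 9 | 10
  row 11: 1 | 2 | 3 | 3 | 4 | 5 | 6 | 7 | 8 | 9 | 10 | 11
  row 12: 1 | 2 | 3 | 4 | 5 | 6 | 7 | 8 | 9 | 10 | 11 | 12

second differences of R give the permutation w = (10, 9, 11, 2, 3, 7, 8, 1, 6, 12, 5, 4).

Fulton essential set (6 of the 40 Rothe cells):

[(1, 9, 0), (3, 8, 0), (7, 1, 0), (7, 6, 2), (10, 5, 3), (11, 4, 3)]


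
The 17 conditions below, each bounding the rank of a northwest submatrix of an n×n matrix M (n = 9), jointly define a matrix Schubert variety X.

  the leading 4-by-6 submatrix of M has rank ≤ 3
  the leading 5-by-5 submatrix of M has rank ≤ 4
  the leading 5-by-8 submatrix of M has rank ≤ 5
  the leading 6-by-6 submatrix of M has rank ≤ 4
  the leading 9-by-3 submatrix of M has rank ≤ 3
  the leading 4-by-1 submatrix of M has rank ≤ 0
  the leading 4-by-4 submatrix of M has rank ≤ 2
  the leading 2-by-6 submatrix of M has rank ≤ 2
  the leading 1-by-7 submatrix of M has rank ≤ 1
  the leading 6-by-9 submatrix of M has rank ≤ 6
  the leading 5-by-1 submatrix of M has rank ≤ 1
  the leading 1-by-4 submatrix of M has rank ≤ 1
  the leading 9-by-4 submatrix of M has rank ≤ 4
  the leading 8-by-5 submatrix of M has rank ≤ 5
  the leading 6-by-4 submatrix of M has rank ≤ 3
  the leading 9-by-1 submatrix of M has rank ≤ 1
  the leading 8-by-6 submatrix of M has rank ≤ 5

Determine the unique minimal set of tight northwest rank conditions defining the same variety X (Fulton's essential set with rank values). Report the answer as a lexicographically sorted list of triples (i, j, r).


Recovering R(i,j) via the rank-extension bound from the 17 conditions:

  i=1: 0 | 1 | 1 | 1 | 1 | 1 | 1 | 1 | 1
  i=2: 0 | 1 | 2 | 2 | 2 | 2 | 2 | 2 | 2
  i=3: 0 | 1 | 2 | 2 | 3 | 3 | 3 | 3 | 3
  i=4: 0 | 1 | 2 | 2 | 3 | 3 | 4 | 4 | 4
  i=5: 1 | 2 | 3 | 3 | 4 | 4 | 5 | 5 | 5
  i=6: 1 | 2 | 3 | 3 | 4 | 4 | 5 | 6 | 6
  i=7: 1 | 2 | 3 | 4 | 5 | 5 | 6 | 7 | 7
  i=8: 1 | 2 | 3 | 4 | 5 | 5 | 6 | 7 | 8
  i=9: 1 | 2 | 3 | 4 | 5 | 6 | 7 | 8 | 9

hence w(1..9) = (2, 3, 5, 7, 1, 8, 4, 9, 6).

D(w) has 10 cells with 6 SE-corners; essential set:

[(4, 1, 0), (4, 4, 2), (4, 6, 3), (6, 4, 3), (6, 6, 4), (8, 6, 5)]


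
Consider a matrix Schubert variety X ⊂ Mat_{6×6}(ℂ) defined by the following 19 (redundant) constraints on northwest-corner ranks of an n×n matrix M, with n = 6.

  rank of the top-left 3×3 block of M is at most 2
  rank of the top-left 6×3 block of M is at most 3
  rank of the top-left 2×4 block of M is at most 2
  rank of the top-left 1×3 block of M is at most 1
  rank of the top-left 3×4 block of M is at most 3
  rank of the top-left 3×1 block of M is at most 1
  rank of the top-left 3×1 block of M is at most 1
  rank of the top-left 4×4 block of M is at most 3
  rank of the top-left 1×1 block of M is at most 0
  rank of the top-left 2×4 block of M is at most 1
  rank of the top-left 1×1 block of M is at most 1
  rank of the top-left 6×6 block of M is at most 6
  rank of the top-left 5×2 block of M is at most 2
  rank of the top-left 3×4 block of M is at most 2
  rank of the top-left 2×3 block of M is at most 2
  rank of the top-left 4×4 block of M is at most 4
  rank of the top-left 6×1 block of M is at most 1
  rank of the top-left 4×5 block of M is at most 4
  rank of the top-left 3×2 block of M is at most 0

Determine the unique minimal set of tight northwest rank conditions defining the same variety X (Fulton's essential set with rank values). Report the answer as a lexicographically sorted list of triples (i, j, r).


Propagating the 19 rank bounds to every northwest block:

  R[1]: 0  0  1  1  1  1
  R[2]: 0  0  1  1  2  2
  R[3]: 0  0  1  2  3  3
  R[4]: 1  1  2  3  4  4
  R[5]: 1  2  3  4  5  5
  R[6]: 1  2  3  4  5  6

reading off 1-entries of Δ²R: w = (3, 5, 4, 1, 2, 6).

ℓ(w)=7; the 2 essential cells (i,j,r):

[(2, 4, 1), (3, 2, 0)]


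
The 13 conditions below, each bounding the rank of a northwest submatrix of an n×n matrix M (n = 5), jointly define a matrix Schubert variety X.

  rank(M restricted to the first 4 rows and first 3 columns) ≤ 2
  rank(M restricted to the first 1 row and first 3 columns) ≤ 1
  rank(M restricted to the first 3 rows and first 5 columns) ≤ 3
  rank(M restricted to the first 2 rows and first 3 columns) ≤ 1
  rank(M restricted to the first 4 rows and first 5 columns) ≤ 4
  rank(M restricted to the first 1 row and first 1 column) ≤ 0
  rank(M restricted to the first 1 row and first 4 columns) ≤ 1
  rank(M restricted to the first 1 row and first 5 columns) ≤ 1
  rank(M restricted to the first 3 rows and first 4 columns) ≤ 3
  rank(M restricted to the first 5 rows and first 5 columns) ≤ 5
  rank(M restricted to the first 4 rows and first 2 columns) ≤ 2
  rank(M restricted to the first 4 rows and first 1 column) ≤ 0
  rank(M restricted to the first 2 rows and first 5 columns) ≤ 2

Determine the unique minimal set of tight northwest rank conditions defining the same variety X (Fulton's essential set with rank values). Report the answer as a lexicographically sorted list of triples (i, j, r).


Computing R[i][j] = min implied NW-rank bound (n=5, 13 conditions):

  0 | 1 | 1 | 1 | 1
  0 | 1 | 1 | 2 | 2
  0 | 1 | 2 | 3 | 3
  0 | 1 | 2 | 3 | 4
  1 | 2 | 3 | 4 | 5

hence w(1..5) = (2, 4, 3, 5, 1).

D(w) has 5 cells with 2 SE-corners; essential set:

[(2, 3, 1), (4, 1, 0)]


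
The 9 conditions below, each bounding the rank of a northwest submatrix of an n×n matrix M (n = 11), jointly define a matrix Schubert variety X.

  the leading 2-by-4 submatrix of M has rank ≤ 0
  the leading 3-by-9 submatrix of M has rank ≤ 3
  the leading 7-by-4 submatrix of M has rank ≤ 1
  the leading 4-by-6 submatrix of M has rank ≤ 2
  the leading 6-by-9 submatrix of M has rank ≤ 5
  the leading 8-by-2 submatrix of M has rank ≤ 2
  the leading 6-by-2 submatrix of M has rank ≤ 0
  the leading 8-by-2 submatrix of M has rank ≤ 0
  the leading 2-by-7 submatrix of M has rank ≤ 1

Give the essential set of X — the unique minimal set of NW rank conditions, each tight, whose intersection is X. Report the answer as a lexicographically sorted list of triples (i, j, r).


Reconstructing r_w from the 9 given conditions:

  i=1: 0 | 0 | 0 | 0 | 1 | 1 | 1 | 1 | 1 | 1 | 1
  i=2: 0 | 0 | 0 | 0 | 1 | 1 | 1 | 2 | 2 | 2 | 2
  i=3: 0 | 0 | 1 | 1 | 2 | 2 | 2 | 3 | 3 | 3 | 3
  i=4: 0 | 0 | 1 | 1 | 2 | 2 | 3 | 4 | 4 | 4 | 4
  i=5: 0 | 0 | 1 | 1 | 2 | 3 | 4 | 5 | 5 | 5 | 5
  i=6: 0 | 0 | 1 | 1 | 2 | 3 | 4 | 5 | 5 | 6 | 6
  i=7: 0 | 0 | 1 | 1 | 2 | 3 | 4 | 5 | 6 | 7 | 7
  i=8: 0 | 0 | 1 | 2 | 3 | 4 | 5 | 6 | 7 | 8 | 8
  i=9: 1 | 1 | 2 | 3 | 4 | 5 | 6 | 7 | 8 | 9 | 9
  i=10: 1 | 2 | 3 | 4 | 5 | 6 | 7 | 8 | 9 | 10 | 10
  i=11: 1 | 2 | 3 | 4 | 5 | 6 | 7 | 8 | 9 | 10 | 11

so w = (5, 8, 3, 7, 6, 10, 9, 4, 1, 2, 11).

D(w) has 28 cells with 6 SE-corners; essential set:

[(2, 4, 0), (2, 7, 1), (4, 6, 2), (6, 9, 5), (7, 4, 1), (8, 2, 0)]


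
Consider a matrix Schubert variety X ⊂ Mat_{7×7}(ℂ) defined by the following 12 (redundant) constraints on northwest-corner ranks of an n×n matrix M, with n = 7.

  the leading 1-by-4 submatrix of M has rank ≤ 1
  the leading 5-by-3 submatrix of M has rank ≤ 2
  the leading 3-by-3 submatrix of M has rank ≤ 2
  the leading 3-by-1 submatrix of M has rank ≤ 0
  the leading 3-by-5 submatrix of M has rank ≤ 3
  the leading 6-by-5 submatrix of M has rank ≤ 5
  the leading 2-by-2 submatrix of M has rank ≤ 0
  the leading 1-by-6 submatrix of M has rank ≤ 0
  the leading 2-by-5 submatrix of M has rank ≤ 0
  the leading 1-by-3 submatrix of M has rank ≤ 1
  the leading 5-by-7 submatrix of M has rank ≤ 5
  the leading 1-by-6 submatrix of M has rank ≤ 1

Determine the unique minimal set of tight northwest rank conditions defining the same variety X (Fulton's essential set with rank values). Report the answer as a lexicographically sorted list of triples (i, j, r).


Computing R[i][j] = min implied NW-rank bound (n=7, 12 conditions):

  0, 0, 0, 0, 0, 0, 1
  0, 0, 0, 0, 0, 1, 2
  0, 1, 1, 1, 1, 2, 3
  1, 2, 2, 2, 2, 3, 4
  1, 2, 2, 3, 3, 4, 5
  1, 2, 3, 4, 4, 5, 6
  1, 2, 3, 4, 5, 6, 7

reading off 1-entries of Δ²R: w = (7, 6, 2, 1, 4, 3, 5).

4 SE-corners of the 13-cell Rothe diagram give Ess(w):

[(1, 6, 0), (2, 5, 0), (3, 1, 0), (5, 3, 2)]


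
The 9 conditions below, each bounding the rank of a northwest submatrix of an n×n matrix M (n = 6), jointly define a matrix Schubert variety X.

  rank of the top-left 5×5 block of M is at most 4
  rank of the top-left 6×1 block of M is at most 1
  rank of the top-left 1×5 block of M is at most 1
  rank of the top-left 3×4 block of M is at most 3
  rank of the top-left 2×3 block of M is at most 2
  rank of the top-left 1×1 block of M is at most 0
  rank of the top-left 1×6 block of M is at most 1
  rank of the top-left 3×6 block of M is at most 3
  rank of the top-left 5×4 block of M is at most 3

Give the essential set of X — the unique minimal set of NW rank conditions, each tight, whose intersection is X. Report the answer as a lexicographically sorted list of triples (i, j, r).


Computing R[i][j] = min implied NW-rank bound (n=6, 9 conditions):

  i=1: 0, 1, 1, 1, 1, 1
  i=2: 1, 2, 2, 2, 2, 2
  i=3: 1, 2, 3, 3, 3, 3
  i=4: 1, 2, 3, 3, 4, 4
  i=5: 1, 2, 3, 3, 4, 5
  i=6: 1, 2, 3, 4, 5, 6

giving w = (2, 1, 3, 5, 6, 4) via Δ²R.

|D(w)|=3, |Ess(w)|=2:

[(1, 1, 0), (5, 4, 3)]


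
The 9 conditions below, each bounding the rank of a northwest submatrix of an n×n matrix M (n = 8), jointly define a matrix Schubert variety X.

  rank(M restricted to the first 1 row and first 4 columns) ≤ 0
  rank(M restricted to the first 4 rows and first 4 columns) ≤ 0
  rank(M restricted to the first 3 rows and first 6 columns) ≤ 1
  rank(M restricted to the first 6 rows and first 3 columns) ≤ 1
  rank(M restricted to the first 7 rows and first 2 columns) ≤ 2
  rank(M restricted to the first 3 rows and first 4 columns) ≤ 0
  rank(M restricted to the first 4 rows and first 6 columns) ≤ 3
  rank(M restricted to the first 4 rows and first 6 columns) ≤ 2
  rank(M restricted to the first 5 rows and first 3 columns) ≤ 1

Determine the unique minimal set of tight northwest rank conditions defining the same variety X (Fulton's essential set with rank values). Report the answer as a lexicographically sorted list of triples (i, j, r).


Propagating the 9 rank bounds to every northwest block:

  i=1: 0 0 0 0 1 1 1 1
  i=2: 0 0 0 0 1 1 2 2
  i=3: 0 0 0 0 1 1 2 3
  i=4: 0 0 0 0 1 2 3 4
  i=5: 1 1 1 1 2 3 4 5
  i=6: 1 1 1 2 3 4 5 6
  i=7: 1 2 2 3 4 5 6 7
  i=8: 1 2 3 4 5 6 7 8

the unique w with this rank table is (5, 7, 8, 6, 1, 4, 2, 3).

ℓ(w)=20; the 3 essential cells (i,j,r):

[(3, 6, 1), (4, 4, 0), (6, 3, 1)]


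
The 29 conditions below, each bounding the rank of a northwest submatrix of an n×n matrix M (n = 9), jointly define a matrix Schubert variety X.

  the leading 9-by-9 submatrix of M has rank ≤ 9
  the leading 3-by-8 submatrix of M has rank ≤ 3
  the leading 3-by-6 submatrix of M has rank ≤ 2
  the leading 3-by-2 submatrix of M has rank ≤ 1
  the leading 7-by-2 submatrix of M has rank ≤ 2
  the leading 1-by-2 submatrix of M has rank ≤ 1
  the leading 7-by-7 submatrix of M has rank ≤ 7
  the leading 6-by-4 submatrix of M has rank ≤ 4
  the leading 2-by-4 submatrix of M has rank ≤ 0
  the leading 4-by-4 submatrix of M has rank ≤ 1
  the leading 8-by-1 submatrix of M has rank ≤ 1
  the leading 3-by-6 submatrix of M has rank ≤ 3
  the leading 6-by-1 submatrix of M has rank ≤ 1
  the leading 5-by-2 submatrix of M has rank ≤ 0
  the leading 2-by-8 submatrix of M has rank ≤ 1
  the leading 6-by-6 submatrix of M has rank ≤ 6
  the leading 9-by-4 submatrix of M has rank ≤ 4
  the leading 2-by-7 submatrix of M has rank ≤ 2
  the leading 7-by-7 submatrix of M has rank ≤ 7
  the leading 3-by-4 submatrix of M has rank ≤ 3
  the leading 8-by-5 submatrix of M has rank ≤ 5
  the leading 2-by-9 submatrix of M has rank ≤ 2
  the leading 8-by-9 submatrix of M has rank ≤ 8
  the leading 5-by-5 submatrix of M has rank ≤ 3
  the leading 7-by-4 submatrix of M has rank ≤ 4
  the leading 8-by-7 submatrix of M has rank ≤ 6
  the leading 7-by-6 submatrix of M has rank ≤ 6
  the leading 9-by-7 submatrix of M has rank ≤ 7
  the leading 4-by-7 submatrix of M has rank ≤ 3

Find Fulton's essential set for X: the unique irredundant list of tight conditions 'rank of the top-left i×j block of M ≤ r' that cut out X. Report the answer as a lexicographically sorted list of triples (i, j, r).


The tightest implied rank at each (i,j), from the 29 conditions:

  0 0 0 0 1 1 1 1 1
  0 0 0 0 1 1 1 1 2
  0 0 1 1 2 2 2 2 3
  0 0 1 1 2 3 3 3 4
  0 0 1 2 3 4 4 4 5
  1 1 2 3 4 5 5 5 6
  1 2 3 4 5 6 6 6 7
  1 2 3 4 5 6 6 7 8
  1 2 3 4 5 6 7 8 9

the unique w with this rank table is (5, 9, 3, 6, 4, 1, 2, 8, 7).

5 SE-corners of the 19-cell Rothe diagram give Ess(w):

[(2, 4, 0), (2, 8, 1), (4, 4, 1), (5, 2, 0), (8, 7, 6)]


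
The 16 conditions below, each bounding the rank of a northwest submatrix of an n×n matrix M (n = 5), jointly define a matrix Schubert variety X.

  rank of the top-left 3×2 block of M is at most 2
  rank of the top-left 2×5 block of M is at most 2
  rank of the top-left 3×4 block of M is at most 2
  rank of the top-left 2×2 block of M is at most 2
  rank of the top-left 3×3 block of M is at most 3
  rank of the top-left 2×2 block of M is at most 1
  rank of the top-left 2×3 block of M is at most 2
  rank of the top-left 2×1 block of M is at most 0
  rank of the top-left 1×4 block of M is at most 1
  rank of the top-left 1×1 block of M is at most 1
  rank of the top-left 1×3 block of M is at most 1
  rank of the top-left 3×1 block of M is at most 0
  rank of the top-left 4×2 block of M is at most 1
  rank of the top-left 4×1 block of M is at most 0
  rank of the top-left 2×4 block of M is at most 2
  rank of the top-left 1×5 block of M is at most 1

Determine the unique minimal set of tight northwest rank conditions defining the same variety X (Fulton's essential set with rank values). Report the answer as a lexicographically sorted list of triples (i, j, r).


Recovering R(i,j) via the rank-extension bound from the 16 conditions:

  0 1 1 1 1
  0 1 2 2 2
  0 1 2 2 3
  0 1 2 3 4
  1 2 3 4 5

reading off 1-entries of Δ²R: w = (2, 3, 5, 4, 1).

Fulton essential set (2 of the 5 Rothe cells):

[(3, 4, 2), (4, 1, 0)]


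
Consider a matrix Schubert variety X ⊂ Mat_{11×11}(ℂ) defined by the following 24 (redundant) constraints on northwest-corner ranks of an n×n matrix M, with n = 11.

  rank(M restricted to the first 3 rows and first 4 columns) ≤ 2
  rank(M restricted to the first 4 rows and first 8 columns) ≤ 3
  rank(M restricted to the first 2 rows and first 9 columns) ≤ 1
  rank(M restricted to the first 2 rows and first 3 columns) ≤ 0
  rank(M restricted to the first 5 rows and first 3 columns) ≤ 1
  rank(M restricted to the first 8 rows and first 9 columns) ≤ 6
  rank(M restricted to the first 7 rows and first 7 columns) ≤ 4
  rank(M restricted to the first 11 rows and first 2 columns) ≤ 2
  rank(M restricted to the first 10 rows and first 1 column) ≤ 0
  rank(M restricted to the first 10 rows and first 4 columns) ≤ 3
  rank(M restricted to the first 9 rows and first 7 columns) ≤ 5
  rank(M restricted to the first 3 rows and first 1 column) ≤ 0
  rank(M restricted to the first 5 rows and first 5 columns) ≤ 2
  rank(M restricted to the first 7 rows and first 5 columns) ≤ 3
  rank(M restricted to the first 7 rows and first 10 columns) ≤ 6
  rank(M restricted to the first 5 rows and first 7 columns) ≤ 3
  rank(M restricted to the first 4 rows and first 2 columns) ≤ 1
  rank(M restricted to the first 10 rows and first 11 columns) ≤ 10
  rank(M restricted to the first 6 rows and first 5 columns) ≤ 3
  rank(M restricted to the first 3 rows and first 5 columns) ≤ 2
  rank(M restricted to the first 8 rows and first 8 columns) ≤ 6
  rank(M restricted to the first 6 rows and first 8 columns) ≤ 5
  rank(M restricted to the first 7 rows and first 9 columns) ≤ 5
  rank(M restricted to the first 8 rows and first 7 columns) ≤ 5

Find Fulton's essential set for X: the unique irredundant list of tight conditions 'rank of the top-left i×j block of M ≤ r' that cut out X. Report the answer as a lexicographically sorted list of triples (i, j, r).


Reconstructing r_w from the 24 given conditions:

  row 1: 0  0  0  1  1  1  1  1  1  1  1
  row 2: 0  0  0  1  1  1  1  1  1  2  2
  row 3: 0  1  1  2  2  2  2  2  2  3  3
  row 4: 0  1  1  2  2  3  3  3  3  4  4
  row 5: 0  1  1  2  2  3  3  4  4  5  5
  row 6: 0  1  2  3  3  4  4  5  5  6  6
  row 7: 0  1  2  3  3  4  4  5  5  6  7
  row 8: 0  1  2  3  4  5  5  6  6  7  8
  row 9: 0  1  2  3  4  5  5  6  7  8  9
  row 10: 0  1  2  3  4  5  6  7  8  9  10
  row 11: 1  2  3  4  5  6  7  8  9  10  11

so w = (4, 10, 2, 6, 8, 3, 11, 5, 9, 7, 1).

|D(w)|=28, |Ess(w)|=10:

[(2, 3, 0), (2, 9, 1), (5, 3, 1), (5, 5, 2), (5, 7, 3), (7, 5, 3), (7, 7, 4), (7, 9, 5), (9, 7, 5), (10, 1, 0)]


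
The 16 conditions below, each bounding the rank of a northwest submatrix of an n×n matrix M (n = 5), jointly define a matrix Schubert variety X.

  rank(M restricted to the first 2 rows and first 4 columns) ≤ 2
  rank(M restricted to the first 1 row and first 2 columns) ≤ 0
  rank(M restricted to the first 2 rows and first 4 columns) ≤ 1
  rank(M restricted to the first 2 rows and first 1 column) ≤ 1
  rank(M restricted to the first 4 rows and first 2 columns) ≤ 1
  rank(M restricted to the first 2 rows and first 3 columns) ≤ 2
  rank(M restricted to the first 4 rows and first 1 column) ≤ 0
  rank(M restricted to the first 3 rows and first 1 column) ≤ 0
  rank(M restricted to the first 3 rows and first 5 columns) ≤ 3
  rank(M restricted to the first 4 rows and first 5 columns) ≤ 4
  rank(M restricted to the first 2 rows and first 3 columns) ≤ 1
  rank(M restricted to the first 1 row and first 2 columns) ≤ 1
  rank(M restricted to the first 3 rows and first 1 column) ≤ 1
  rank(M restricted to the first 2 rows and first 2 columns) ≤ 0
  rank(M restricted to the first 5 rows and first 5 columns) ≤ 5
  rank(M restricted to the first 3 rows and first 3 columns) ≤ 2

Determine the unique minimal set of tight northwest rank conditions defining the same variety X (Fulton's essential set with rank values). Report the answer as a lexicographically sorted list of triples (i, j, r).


Recovering R(i,j) via the rank-extension bound from the 16 conditions:

  R[1]: 0  0  1  1  1
  R[2]: 0  0  1  1  2
  R[3]: 0  1  2  2  3
  R[4]: 0  1  2  3  4
  R[5]: 1  2  3  4  5

reading off 1-entries of Δ²R: w = (3, 5, 2, 4, 1).

3 SE-corners of the 7-cell Rothe diagram give Ess(w):

[(2, 2, 0), (2, 4, 1), (4, 1, 0)]


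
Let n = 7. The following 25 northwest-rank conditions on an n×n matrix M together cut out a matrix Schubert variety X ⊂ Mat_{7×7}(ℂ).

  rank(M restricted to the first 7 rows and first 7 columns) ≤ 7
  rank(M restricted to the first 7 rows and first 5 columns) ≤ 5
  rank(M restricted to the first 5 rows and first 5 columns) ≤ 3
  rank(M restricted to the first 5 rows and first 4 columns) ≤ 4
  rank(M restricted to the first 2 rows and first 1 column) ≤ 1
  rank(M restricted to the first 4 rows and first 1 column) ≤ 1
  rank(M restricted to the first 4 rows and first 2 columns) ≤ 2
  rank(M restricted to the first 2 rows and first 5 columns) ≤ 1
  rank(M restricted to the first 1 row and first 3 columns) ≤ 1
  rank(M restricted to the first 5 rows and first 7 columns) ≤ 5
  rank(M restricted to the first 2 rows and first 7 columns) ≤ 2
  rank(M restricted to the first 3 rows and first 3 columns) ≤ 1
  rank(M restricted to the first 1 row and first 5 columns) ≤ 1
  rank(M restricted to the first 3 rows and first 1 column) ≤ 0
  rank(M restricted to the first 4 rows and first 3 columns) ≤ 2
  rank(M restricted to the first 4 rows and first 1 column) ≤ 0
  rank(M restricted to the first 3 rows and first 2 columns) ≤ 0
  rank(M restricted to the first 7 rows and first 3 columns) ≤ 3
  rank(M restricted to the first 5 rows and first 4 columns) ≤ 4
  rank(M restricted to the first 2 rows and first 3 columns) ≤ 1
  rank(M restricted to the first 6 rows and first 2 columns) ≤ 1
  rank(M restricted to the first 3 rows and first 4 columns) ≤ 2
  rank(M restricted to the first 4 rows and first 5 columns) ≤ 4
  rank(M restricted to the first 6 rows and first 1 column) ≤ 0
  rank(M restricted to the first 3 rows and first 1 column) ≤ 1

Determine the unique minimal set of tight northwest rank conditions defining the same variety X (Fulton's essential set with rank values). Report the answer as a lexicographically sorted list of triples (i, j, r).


Rank table r_w(7×7) implied by the 25 constraints:

  row 1: 0  0  1  1  1  1  1
  row 2: 0  0  1  1  1  2  2
  row 3: 0  0  1  2  2  3  3
  row 4: 0  1  2  3  3  4  4
  row 5: 0  1  2  3  3  4  5
  row 6: 0  1  2  3  4  5  6
  row 7: 1  2  3  4  5  6  7

the unique w with this rank table is (3, 6, 4, 2, 7, 5, 1).

4 SE-corners of the 12-cell Rothe diagram give Ess(w):

[(2, 5, 1), (3, 2, 0), (5, 5, 3), (6, 1, 0)]


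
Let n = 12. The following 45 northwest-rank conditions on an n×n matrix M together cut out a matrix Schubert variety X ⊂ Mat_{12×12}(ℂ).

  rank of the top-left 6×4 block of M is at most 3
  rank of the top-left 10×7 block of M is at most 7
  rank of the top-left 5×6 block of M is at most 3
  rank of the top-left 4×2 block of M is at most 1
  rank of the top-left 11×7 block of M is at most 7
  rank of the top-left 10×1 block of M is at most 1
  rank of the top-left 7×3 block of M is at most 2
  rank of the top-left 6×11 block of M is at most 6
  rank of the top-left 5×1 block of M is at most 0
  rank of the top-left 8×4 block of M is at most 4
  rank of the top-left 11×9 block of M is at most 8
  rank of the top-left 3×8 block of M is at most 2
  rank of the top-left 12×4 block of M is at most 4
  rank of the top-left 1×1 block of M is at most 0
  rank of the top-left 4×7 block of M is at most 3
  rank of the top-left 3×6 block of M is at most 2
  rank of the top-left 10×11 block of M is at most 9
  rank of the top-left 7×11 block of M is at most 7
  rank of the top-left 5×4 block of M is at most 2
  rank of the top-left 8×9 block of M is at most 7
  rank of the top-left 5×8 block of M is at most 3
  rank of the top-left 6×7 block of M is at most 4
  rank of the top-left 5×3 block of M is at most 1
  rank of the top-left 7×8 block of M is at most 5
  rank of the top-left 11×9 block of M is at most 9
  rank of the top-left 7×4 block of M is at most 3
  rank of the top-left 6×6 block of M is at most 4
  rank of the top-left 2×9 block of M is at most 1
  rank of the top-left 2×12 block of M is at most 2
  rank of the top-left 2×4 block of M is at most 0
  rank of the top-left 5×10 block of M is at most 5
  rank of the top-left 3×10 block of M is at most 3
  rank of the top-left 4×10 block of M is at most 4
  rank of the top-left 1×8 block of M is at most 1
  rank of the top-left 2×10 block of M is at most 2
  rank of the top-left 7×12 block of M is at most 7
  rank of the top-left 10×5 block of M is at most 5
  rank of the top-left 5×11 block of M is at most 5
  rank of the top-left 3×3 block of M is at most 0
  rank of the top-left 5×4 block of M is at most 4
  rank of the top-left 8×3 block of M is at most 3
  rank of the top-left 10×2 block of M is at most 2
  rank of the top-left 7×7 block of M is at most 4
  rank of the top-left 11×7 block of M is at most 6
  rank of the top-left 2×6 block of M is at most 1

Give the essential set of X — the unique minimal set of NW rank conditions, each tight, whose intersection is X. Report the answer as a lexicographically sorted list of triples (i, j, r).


Propagating the 45 rank bounds to every northwest block:

  row 1: 0, 0, 0, 0, 1, 1, 1, 1, 1, 1, 1, 1
  row 2: 0, 0, 0, 0, 1, 1, 1, 1, 1, 2, 2, 2
  row 3: 0, 0, 0, 1, 2, 2, 2, 2, 2, 3, 3, 3
  row 4: 0, 1, 1, 2, 3, 3, 3, 3, 3, 4, 4, 4
  row 5: 0, 1, 1, 2, 3, 3, 3, 3, 4, 5, 5, 5
  row 6: 1, 2, 2, 3, 4, 4, 4, 4, 5, 6, 6, 6
  row 7: 1, 2, 2, 3, 4, 4, 4, 5, 6, 7, 7, 7
  row 8: 1, 2, 3, 4, 5, 5, 5, 6, 7, 8, 8, 8
  row 9: 1, 2, 3, 4, 5, 6, 6, 7, 8, 9, 9, 9
  row 10: 1, 2, 3, 4, 5, 6, 6, 7, 8, 9, 9, 10
  row 11: 1, 2, 3, 4, 5, 6, 6, 7, 8, 9, 10, 11
  row 12: 1, 2, 3, 4, 5, 6, 7, 8, 9, 10, 11, 12

reading off 1-entries of Δ²R: w = (5, 10, 4, 2, 9, 1, 8, 3, 6, 12, 11, 7).

Rothe diagram D(w) (27 cells), 10 SE-corners (essential conditions):

[(2, 4, 0), (2, 9, 1), (3, 3, 0), (5, 1, 0), (5, 3, 1), (5, 8, 3), (7, 3, 2), (7, 7, 4), (10, 11, 9), (11, 7, 6)]


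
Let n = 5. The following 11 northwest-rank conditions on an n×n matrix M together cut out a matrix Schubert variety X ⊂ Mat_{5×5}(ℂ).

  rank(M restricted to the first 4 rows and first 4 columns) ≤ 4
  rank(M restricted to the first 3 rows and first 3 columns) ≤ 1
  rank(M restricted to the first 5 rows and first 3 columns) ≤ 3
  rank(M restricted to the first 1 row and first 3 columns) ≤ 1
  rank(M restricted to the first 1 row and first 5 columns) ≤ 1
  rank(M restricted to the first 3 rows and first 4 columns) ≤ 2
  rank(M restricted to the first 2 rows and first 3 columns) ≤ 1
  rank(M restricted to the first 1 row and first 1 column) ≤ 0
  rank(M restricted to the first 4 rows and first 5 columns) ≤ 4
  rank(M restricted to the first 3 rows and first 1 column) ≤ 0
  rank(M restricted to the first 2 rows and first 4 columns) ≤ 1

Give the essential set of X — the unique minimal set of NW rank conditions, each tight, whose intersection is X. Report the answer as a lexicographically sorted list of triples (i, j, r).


Propagating the 11 rank bounds to every northwest block:

  row 1: 0  1  1  1  1
  row 2: 0  1  1  1  2
  row 3: 0  1  1  2  3
  row 4: 1  2  2  3  4
  row 5: 1  2  3  4  5

second differences of R give the permutation w = (2, 5, 4, 1, 3).

|D(w)|=6, |Ess(w)|=3:

[(2, 4, 1), (3, 1, 0), (3, 3, 1)]


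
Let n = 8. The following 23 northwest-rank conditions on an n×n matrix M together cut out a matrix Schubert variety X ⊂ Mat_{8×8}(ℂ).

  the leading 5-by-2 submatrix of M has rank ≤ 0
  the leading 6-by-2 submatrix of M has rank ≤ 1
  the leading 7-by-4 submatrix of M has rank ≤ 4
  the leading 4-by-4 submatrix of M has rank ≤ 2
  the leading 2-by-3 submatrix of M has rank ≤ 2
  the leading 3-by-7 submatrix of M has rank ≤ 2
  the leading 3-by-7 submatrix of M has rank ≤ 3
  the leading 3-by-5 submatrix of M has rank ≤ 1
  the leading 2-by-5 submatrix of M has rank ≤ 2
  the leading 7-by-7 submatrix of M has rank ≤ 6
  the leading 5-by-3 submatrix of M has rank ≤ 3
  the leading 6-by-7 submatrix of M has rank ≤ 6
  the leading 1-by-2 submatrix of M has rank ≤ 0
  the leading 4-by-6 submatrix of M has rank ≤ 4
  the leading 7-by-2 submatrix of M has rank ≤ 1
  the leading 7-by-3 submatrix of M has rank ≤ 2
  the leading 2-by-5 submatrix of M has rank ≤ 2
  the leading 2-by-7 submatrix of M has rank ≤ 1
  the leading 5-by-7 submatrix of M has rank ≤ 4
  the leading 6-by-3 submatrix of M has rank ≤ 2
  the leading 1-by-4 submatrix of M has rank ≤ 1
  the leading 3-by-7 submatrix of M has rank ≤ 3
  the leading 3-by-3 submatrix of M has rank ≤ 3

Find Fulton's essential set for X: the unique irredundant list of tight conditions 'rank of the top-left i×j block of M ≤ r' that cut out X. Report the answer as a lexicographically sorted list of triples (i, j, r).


Recovering R(i,j) via the rank-extension bound from the 23 conditions:

  row 1: 0 0 1 1 1 1 1 1
  row 2: 0 0 1 1 1 1 1 2
  row 3: 0 0 1 1 1 2 2 3
  row 4: 0 0 1 2 2 3 3 4
  row 5: 0 0 1 2 3 4 4 5
  row 6: 1 1 2 3 4 5 5 6
  row 7: 1 1 2 3 4 5 6 7
  row 8: 1 2 3 4 5 6 7 8

second differences of R give the permutation w = (3, 8, 6, 4, 5, 1, 7, 2).

|D(w)|=17, |Ess(w)|=4:

[(2, 7, 1), (3, 5, 1), (5, 2, 0), (7, 2, 1)]


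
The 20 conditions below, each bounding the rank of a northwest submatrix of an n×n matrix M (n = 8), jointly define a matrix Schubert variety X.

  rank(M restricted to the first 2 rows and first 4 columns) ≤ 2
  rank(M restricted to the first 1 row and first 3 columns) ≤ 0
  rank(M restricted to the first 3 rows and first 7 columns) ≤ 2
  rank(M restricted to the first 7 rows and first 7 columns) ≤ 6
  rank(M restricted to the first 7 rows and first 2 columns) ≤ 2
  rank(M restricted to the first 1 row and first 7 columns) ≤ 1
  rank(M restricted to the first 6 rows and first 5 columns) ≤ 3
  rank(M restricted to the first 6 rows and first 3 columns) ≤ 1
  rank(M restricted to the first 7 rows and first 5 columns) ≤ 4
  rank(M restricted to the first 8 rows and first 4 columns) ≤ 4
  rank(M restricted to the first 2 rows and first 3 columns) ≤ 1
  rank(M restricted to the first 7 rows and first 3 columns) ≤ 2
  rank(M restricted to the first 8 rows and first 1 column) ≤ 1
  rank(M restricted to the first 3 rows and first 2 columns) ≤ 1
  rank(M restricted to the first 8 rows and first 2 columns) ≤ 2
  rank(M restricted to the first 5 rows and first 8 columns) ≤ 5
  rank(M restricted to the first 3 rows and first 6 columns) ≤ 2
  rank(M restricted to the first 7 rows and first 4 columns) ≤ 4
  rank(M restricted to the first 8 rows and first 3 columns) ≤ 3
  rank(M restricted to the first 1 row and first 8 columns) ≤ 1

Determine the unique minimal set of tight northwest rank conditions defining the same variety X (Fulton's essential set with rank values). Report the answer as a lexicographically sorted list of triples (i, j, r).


Propagating the 20 rank bounds to every northwest block:

  row 1: 0 | 0 | 0 | 1 | 1 | 1 | 1 | 1
  row 2: 1 | 1 | 1 | 2 | 2 | 2 | 2 | 2
  row 3: 1 | 1 | 1 | 2 | 2 | 2 | 2 | 3
  row 4: 1 | 1 | 1 | 2 | 3 | 3 | 3 | 4
  row 5: 1 | 1 | 1 | 2 | 3 | 4 | 4 | 5
  row 6: 1 | 1 | 1 | 2 | 3 | 4 | 5 | 6
  row 7: 1 | 2 | 2 | 3 | 4 | 5 | 6 | 7
  row 8: 1 | 2 | 3 | 4 | 5 | 6 | 7 | 8

giving w = (4, 1, 8, 5, 6, 7, 2, 3) via Δ²R.

D(w) has 14 cells with 3 SE-corners; essential set:

[(1, 3, 0), (3, 7, 2), (6, 3, 1)]


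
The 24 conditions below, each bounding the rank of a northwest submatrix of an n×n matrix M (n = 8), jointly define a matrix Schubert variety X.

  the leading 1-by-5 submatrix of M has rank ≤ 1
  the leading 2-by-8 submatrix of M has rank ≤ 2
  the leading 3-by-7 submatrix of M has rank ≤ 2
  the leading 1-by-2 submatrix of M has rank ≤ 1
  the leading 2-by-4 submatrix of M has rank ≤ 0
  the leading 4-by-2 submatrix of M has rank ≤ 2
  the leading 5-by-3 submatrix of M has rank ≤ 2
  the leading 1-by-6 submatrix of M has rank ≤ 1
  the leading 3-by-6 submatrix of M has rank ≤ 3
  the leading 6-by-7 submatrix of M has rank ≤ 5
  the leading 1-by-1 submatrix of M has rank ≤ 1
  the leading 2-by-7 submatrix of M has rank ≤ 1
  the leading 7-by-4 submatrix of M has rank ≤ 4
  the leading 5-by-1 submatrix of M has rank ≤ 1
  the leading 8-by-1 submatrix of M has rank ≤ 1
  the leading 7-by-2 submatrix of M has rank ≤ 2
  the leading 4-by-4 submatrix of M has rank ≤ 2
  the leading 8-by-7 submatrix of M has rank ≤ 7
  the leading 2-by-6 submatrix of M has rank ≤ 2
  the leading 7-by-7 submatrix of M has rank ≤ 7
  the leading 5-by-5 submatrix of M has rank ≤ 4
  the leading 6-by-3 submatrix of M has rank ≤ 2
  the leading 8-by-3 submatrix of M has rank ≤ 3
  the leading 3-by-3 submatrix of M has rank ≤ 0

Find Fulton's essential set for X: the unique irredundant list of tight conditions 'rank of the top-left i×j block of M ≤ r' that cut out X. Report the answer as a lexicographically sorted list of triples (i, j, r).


The tightest implied rank at each (i,j), from the 24 conditions:

  row 1: 0  0  0  0  1  1  1  1
  row 2: 0  0  0  0  1  1  1  2
  row 3: 0  0  0  1  2  2  2  3
  row 4: 1  1  1  2  3  3  3  4
  row 5: 1  2  2  3  4  4  4  5
  row 6: 1  2  2  3  4  5  5  6
  row 7: 1  2  3  4  5  6  6  7
  row 8: 1  2  3  4  5  6  7  8

giving w = (5, 8, 4, 1, 2, 6, 3, 7) via Δ²R.

Fulton essential set (4 of the 14 Rothe cells):

[(2, 4, 0), (2, 7, 1), (3, 3, 0), (6, 3, 2)]


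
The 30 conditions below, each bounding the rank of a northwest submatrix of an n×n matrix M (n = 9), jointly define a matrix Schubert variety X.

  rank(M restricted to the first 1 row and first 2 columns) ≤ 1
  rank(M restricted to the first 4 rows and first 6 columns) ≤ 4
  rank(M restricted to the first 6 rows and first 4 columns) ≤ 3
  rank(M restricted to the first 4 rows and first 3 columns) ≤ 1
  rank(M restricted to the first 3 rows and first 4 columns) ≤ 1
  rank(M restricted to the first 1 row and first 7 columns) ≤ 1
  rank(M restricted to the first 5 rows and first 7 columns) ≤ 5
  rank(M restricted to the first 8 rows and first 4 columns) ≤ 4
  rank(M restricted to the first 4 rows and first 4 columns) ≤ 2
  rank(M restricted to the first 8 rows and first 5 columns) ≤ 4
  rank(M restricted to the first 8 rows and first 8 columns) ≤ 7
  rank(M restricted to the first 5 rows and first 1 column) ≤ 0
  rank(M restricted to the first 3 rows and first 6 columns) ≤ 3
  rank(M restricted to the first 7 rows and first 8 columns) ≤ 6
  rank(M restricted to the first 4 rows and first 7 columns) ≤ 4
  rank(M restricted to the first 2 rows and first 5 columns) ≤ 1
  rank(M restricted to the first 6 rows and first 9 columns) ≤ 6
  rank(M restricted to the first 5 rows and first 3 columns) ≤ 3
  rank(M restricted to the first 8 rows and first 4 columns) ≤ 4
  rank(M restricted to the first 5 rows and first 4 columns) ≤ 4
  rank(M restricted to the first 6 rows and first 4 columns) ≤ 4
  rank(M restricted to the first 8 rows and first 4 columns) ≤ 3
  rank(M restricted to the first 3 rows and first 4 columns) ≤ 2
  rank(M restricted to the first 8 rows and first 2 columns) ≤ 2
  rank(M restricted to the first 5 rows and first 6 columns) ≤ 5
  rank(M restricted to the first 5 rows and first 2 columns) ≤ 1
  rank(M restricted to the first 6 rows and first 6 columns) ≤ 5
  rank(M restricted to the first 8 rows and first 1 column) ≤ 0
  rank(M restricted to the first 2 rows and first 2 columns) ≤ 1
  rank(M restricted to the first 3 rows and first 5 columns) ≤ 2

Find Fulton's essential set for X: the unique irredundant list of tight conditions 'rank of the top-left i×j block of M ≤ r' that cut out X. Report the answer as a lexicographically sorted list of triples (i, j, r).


Computing R[i][j] = min implied NW-rank bound (n=9, 30 conditions):

  row 1: 0 | 1 | 1 | 1 | 1 | 1 | 1 | 1 | 1
  row 2: 0 | 1 | 1 | 1 | 1 | 2 | 2 | 2 | 2
  row 3: 0 | 1 | 1 | 1 | 2 | 3 | 3 | 3 | 3
  row 4: 0 | 1 | 1 | 2 | 3 | 4 | 4 | 4 | 4
  row 5: 0 | 1 | 2 | 3 | 4 | 5 | 5 | 5 | 5
  row 6: 0 | 1 | 2 | 3 | 4 | 5 | 6 | 6 | 6
  row 7: 0 | 1 | 2 | 3 | 4 | 5 | 6 | 6 | 7
  row 8: 0 | 1 | 2 | 3 | 4 | 5 | 6 | 7 | 8
  row 9: 1 | 2 | 3 | 4 | 5 | 6 | 7 | 8 | 9

second differences of R give the permutation w = (2, 6, 5, 4, 3, 7, 9, 8, 1).

|D(w)|=15, |Ess(w)|=5:

[(2, 5, 1), (3, 4, 1), (4, 3, 1), (7, 8, 6), (8, 1, 0)]


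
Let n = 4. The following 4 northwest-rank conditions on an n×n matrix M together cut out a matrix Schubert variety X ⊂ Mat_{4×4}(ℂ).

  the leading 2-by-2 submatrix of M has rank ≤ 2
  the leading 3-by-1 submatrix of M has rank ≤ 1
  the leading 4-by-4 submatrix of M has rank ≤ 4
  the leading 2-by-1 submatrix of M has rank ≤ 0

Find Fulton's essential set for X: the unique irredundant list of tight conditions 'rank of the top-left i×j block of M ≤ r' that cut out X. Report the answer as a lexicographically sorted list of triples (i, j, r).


Computing R[i][j] = min implied NW-rank bound (n=4, 4 conditions):

  R[1]: 0 | 1 | 1 | 1
  R[2]: 0 | 1 | 2 | 2
  R[3]: 1 | 2 | 3 | 3
  R[4]: 1 | 2 | 3 | 4

the unique w with this rank table is (2, 3, 1, 4).

Rothe diagram D(w) (2 cells), 1 SE-corner (essential condition):

[(2, 1, 0)]


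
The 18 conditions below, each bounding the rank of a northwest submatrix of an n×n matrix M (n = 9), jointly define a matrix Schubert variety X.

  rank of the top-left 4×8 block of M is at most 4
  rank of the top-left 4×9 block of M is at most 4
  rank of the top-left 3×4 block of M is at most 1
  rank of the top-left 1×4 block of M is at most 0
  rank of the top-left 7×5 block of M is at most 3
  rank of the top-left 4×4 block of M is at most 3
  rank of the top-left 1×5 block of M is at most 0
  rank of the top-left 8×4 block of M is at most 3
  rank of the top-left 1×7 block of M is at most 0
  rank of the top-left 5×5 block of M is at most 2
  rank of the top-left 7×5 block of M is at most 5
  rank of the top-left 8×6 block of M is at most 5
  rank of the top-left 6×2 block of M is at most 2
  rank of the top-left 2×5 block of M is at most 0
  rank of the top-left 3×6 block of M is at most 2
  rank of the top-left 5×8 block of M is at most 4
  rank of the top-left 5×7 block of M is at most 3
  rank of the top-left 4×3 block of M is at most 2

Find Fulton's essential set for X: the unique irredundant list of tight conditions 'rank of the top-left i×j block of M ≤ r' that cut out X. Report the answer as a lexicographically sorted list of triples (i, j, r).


Recovering R(i,j) via the rank-extension bound from the 18 conditions:

  R[1]: 0, 0, 0, 0, 0, 0, 0, 1, 1
  R[2]: 0, 0, 0, 0, 0, 1, 1, 2, 2
  R[3]: 1, 1, 1, 1, 1, 2, 2, 3, 3
  R[4]: 1, 2, 2, 2, 2, 3, 3, 4, 4
  R[5]: 1, 2, 2, 2, 2, 3, 3, 4, 5
  R[6]: 1, 2, 3, 3, 3, 4, 4, 5, 6
  R[7]: 1, 2, 3, 3, 3, 4, 5, 6, 7
  R[8]: 1, 2, 3, 3, 4, 5, 6, 7, 8
  R[9]: 1, 2, 3, 4, 5, 6, 7, 8, 9

second differences of R give the permutation w = (8, 6, 1, 2, 9, 3, 7, 5, 4).

|D(w)|=19, |Ess(w)|=6:

[(1, 7, 0), (2, 5, 0), (5, 5, 2), (5, 7, 3), (7, 5, 3), (8, 4, 3)]
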